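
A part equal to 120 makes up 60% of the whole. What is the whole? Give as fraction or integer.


Given: 120 is 60% of the whole
Set up: 120 = 60/100 * whole
whole = 120 * 100 / 60
whole = 12000 / 60
whole = 200

200


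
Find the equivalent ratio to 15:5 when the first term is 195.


Original ratio: 15:5
First term target: 195
Scale factor = 195 / 15 = 13
Multiply second term: 5 * 13 = 65
Equivalent ratio = 195:65

195:65


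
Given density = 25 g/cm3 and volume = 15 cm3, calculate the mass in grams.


Using mass = density * volume
Density = 25 g/cm3
Volume = 15 cm3
Mass = 25 * 15
= 375 g

375


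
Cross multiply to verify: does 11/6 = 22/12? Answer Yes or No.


Cross multiply to check 11/6 = 22/12
Left cross product: 11 * 12 = 132
Right cross product: 6 * 22 = 132
132 = 132
Equal, so proportions match => Yes

Yes


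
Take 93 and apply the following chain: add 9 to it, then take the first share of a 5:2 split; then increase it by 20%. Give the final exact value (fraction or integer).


Start with 93.
Step 1: Add 9: 93+9=102; split 5:2 first = 102*5/7 = 510/7
Step 2: Increase by 20%: 510/7 * 120/100 = 612/7
Final result = 612/7

612/7


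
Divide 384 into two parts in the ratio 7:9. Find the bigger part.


Total parts = 7 + 9 = 16
Value per part = 384 / 16 = 24
First share = 7 * 24 = 168
Second share = 9 * 24 = 216
Larger share = 216

216


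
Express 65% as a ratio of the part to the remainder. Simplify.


Part = 65%, Remainder = 35%
Ratio = 65:35
GCD(65, 35) = 5
Simplify: 13:7 = 13:7

13:7


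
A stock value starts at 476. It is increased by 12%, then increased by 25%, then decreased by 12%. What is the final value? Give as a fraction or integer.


Start: 476
Step 1: increase by 12% => multiply by 112/100
  476 * 112/100 = 13328/25
Step 2: increase by 25% => multiply by 125/100
  13328/25 * 125/100 = 3332/5
Step 3: decrease by 12% => multiply by 88/100
  3332/5 * 88/100 = 73304/125
Final value = 73304/125

73304/125


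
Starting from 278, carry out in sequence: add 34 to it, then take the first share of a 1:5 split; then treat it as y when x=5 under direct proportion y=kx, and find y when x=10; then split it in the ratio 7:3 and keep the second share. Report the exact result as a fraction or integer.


Start with 278.
Step 1: Add 34: 278+34=312; split 1:5 first = 312*1/6 = 52
Step 2: Direct prop: k = (52)/5; new y = k*10 = 52*10/5 = 104
Step 3: Split 7:3, second share = 104 * 3/10 = 156/5
Final result = 156/5

156/5


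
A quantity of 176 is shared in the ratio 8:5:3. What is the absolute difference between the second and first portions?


Total parts = 8 + 5 + 3 = 16
Value per part = 176 / 16 = 11
Shares: 8*11=88, 5*11=55, 3*11=33
Second share = 55, first share = 88
Difference = |55 - 88| = 33

33


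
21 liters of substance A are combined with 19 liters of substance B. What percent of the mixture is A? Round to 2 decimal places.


Volume of A = 21 L
Volume of B = 19 L
Total volume = 21 + 19 = 40 L
Percentage of A = (21/40) * 100
= 52.50%

52.50


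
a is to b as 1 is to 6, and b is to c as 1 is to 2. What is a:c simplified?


Given a:b = 1:6 and b:c = 1:2
Make b consistent. Multiply first ratio by 1: a:b = 1:6
Multiply second ratio by 6: b:c = 6:12
Now b = 6 in both, so a:b:c = 1:6:12
Therefore a:c = 1:12
Simplify by GCD: a:c = 1:12

1:12


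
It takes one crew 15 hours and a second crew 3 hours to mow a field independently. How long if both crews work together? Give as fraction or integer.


Rate of A = 1/15 job per hour
Rate of B = 1/3 job per hour
Combined rate = 1/15 + 1/3
Find common denominator: (3 + 15)/(15*3) = 18/45
Combined rate = 2/5 job per hour
Time together = 1 / (2/5) = 5/2 hours

5/2


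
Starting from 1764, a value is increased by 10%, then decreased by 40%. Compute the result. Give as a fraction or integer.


Start: 1764
Step 1: increase by 10% => multiply by 110/100
  1764 * 110/100 = 9702/5
Step 2: decrease by 40% => multiply by 60/100
  9702/5 * 60/100 = 29106/25
Final value = 29106/25

29106/25


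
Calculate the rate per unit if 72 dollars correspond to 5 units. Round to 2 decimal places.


Total dollars = 72
Number of units = 5
Unit rate = 72 / 5
= 14.40 dollars per unit

14.40


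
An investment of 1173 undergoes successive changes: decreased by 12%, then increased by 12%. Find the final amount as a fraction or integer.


Start: 1173
Step 1: decrease by 12% => multiply by 88/100
  1173 * 88/100 = 25806/25
Step 2: increase by 12% => multiply by 112/100
  25806/25 * 112/100 = 722568/625
Final value = 722568/625

722568/625


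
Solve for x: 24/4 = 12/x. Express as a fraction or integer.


Setting up: 24/4 = 12/x
Cross multiply: 24 * x = 4 * 12
24x = 48
x = 48/24
x = 2

2


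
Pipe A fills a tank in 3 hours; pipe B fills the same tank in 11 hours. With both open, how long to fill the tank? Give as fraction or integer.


Rate of A = 1/3 job per hour
Rate of B = 1/11 job per hour
Combined rate = 1/3 + 1/11
Find common denominator: (11 + 3)/(3*11) = 14/33
Combined rate = 14/33 job per hour
Time together = 1 / (14/33) = 33/14 hours

33/14


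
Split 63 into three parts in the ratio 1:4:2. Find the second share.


Ratio = 1:4:2
Total parts = 1 + 4 + 2 = 7
Value per part = 63 / 7 = 9
First share = 1 * 9 = 9
Middle share = 4 * 9 = 36
Third share = 2 * 9 = 18

36


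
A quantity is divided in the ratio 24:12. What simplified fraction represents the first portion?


Total parts = 24 + 12 = 36
First part fraction = 24/36
Simplify: 24/36 = 2/3

2/3


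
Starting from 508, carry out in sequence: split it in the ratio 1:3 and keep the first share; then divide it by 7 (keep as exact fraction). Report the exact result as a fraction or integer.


Start with 508.
Step 1: Split 1:3, first share = 508 * 1/4 = 127
Step 2: Divide by 7: 127 / 7 = 127/7
Final result = 127/7

127/7


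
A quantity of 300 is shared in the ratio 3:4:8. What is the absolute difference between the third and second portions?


Total parts = 3 + 4 + 8 = 15
Value per part = 300 / 15 = 20
Shares: 3*20=60, 4*20=80, 8*20=160
Third share = 160, second share = 80
Difference = |160 - 80| = 80

80


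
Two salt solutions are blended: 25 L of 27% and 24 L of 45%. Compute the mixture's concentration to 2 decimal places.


Solute in mixture 1 = 27% of 25 L = 25*27/100 = 27/4 L
Solute in mixture 2 = 45% of 24 L = 24*45/100 = 54/5 L
Total solute = 27/4 + 54/5 = 351/20 L
Total volume = 25 + 24 = 49 L
Final concentration = 351/20/49 * 100 = 35.82%

35.82


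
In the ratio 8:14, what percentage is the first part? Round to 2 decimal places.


Total parts = 8 + 14 = 22
First part fraction = 8/22
Percentage = (8/22) * 100
= 0.363636 * 100
= 36.36%

36.36


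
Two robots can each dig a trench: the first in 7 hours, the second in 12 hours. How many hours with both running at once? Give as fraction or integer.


Rate of A = 1/7 job per hour
Rate of B = 1/12 job per hour
Combined rate = 1/7 + 1/12
Find common denominator: (12 + 7)/(7*12) = 19/84
Combined rate = 19/84 job per hour
Time together = 1 / (19/84) = 84/19 hours

84/19


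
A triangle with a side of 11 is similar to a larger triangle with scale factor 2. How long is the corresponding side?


Similar triangles have proportional sides
Scale factor = 2
Smaller side = 11
Corresponding larger side = 11 * 2
= 22

22


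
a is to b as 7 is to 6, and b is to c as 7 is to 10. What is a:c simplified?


Given a:b = 7:6 and b:c = 7:10
Make b consistent. Multiply first ratio by 7: a:b = 49:42
Multiply second ratio by 6: b:c = 42:60
Now b = 42 in both, so a:b:c = 49:42:60
Therefore a:c = 49:60
Simplify by GCD: a:c = 49:60

49:60


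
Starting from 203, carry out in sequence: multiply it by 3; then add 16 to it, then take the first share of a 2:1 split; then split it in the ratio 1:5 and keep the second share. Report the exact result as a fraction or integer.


Start with 203.
Step 1: Multiply by 3: 203 * 3 = 609
Step 2: Add 16: 609+16=625; split 2:1 first = 625*2/3 = 1250/3
Step 3: Split 1:5, second share = 1250/3 * 5/6 = 3125/9
Final result = 3125/9

3125/9


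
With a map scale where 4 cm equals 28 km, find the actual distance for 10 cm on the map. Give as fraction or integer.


Map scale: 4 cm = 28 km
Measured distance on map = 10 cm
Set up proportion: 10 * 28 / 4
= 280 / 4
= 70 km

70


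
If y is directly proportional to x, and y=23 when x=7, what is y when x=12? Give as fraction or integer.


Direct proportion: y = kx
Find k: k = 23/7 = 23/7
Compute y at x=12: y = 23/7 * 12
y = 276/7

276/7


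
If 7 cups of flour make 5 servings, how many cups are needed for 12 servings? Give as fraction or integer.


Original: 7 cups for 5 servings
Target servings = 12
Scaling factor = 12/5
New amount = 7 * 12/5
= 84/5
= 84/5 cups

84/5


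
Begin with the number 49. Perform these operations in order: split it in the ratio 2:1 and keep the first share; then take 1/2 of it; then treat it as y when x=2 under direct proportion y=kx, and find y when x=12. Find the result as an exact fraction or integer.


Start with 49.
Step 1: Split 2:1, first share = 49 * 2/3 = 98/3
Step 2: Take 1/2: 98/3 * 1/2 = 49/3
Step 3: Direct prop: k = (49/3)/2; new y = k*12 = 49/3*12/2 = 98
Final result = 98

98


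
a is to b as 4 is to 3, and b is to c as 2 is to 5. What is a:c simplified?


Given a:b = 4:3 and b:c = 2:5
Make b consistent. Multiply first ratio by 2: a:b = 8:6
Multiply second ratio by 3: b:c = 6:15
Now b = 6 in both, so a:b:c = 8:6:15
Therefore a:c = 8:15
Simplify by GCD: a:c = 8:15

8:15


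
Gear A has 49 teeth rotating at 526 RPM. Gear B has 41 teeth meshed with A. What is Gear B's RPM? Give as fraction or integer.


Gear ratio: teeth_A * RPM_A = teeth_B * RPM_B
49 * 526 = 41 * RPM_B
25774 = 41 * RPM_B
RPM_B = 25774 / 41
RPM_B = 25774/41

25774/41


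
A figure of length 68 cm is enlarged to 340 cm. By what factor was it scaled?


Original length = 68 cm
Scaled length = 340 cm
Scale factor = 340 / 68
= 5

5


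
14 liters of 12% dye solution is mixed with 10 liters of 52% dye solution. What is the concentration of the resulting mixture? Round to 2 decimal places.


Solute in mixture 1 = 12% of 14 L = 14*12/100 = 42/25 L
Solute in mixture 2 = 52% of 10 L = 10*52/100 = 26/5 L
Total solute = 42/25 + 26/5 = 172/25 L
Total volume = 14 + 10 = 24 L
Final concentration = 172/25/24 * 100 = 28.67%

28.67


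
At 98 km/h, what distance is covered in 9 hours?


Using distance = speed * time
Speed = 98 km/h
Time = 9 hours
Distance = 98 * 9
= 882 km

882


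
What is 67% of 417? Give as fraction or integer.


Compute 67% of 417
Convert percentage: 67% = 67/100
Multiply: 417 * 67/100
= 27939/100
= 27939/100

27939/100


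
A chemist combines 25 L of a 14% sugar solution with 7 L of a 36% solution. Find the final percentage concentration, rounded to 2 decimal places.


Solute in mixture 1 = 14% of 25 L = 25*14/100 = 7/2 L
Solute in mixture 2 = 36% of 7 L = 7*36/100 = 63/25 L
Total solute = 7/2 + 63/25 = 301/50 L
Total volume = 25 + 7 = 32 L
Final concentration = 301/50/32 * 100 = 18.81%

18.81


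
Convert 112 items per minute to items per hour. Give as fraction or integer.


Converting from per minute to per hour
Rate = 112 items per minute
Multiply by 60: 112 * 60
= 6720 items per hour

6720


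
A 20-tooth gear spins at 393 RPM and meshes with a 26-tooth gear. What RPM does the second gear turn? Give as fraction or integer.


Gear ratio: teeth_A * RPM_A = teeth_B * RPM_B
20 * 393 = 26 * RPM_B
7860 = 26 * RPM_B
RPM_B = 7860 / 26
RPM_B = 3930/13

3930/13


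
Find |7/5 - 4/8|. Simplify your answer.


Simplify: 7/5 = 7/5 and 4/8 = 1/2
Find common denominator: LCD = 10
Convert: 14/10 and 5/10
Difference = |14 - 5|/10 = 9/10
Simplified = 9/10

9/10


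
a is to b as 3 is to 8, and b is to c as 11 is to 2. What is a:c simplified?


Given a:b = 3:8 and b:c = 11:2
Make b consistent. Multiply first ratio by 11: a:b = 33:88
Multiply second ratio by 8: b:c = 88:16
Now b = 88 in both, so a:b:c = 33:88:16
Therefore a:c = 33:16
Simplify by GCD: a:c = 33:16

33:16


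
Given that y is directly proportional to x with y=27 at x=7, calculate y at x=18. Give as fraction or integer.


Direct proportion: y = kx
Find k: k = 27/7 = 27/7
Compute y at x=18: y = 27/7 * 18
y = 486/7

486/7


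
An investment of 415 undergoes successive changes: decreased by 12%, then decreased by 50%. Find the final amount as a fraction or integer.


Start: 415
Step 1: decrease by 12% => multiply by 88/100
  415 * 88/100 = 1826/5
Step 2: decrease by 50% => multiply by 50/100
  1826/5 * 50/100 = 913/5
Final value = 913/5

913/5


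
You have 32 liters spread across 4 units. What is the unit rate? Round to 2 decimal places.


Total liters = 32
Number of units = 4
Unit rate = 32 / 4
= 8 liters per unit

8


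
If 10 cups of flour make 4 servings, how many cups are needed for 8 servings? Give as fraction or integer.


Original: 10 cups for 4 servings
Target servings = 8
Scaling factor = 8/4
New amount = 10 * 8/4
= 80/4
= 20 cups

20


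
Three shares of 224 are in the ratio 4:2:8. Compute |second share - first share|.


Total parts = 4 + 2 + 8 = 14
Value per part = 224 / 14 = 16
Shares: 4*16=64, 2*16=32, 8*16=128
Second share = 32, first share = 64
Difference = |32 - 64| = 32

32


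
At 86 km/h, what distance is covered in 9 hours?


Using distance = speed * time
Speed = 86 km/h
Time = 9 hours
Distance = 86 * 9
= 774 km

774


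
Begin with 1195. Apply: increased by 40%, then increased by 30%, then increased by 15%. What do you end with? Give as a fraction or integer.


Start: 1195
Step 1: increase by 40% => multiply by 140/100
  1195 * 140/100 = 1673
Step 2: increase by 30% => multiply by 130/100
  1673 * 130/100 = 21749/10
Step 3: increase by 15% => multiply by 115/100
  21749/10 * 115/100 = 500227/200
Final value = 500227/200

500227/200


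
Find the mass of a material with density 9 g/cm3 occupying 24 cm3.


Using mass = density * volume
Density = 9 g/cm3
Volume = 24 cm3
Mass = 9 * 24
= 216 g

216


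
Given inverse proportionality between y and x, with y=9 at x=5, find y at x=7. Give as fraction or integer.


Inverse proportion: y = k/x
Find k: k = 5 * 9 = 45
Compute y at x=7: y = 45/7
y = 45/7

45/7


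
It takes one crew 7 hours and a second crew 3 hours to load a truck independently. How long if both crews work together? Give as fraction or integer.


Rate of A = 1/7 job per hour
Rate of B = 1/3 job per hour
Combined rate = 1/7 + 1/3
Find common denominator: (3 + 7)/(7*3) = 10/21
Combined rate = 10/21 job per hour
Time together = 1 / (10/21) = 21/10 hours

21/10


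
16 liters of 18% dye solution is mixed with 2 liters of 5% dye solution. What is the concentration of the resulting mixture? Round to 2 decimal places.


Solute in mixture 1 = 18% of 16 L = 16*18/100 = 72/25 L
Solute in mixture 2 = 5% of 2 L = 2*5/100 = 1/10 L
Total solute = 72/25 + 1/10 = 149/50 L
Total volume = 16 + 2 = 18 L
Final concentration = 149/50/18 * 100 = 16.56%

16.56


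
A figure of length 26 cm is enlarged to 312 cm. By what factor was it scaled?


Original length = 26 cm
Scaled length = 312 cm
Scale factor = 312 / 26
= 12

12


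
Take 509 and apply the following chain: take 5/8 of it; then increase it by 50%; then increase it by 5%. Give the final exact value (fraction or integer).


Start with 509.
Step 1: Take 5/8: 509 * 5/8 = 2545/8
Step 2: Increase by 50%: 2545/8 * 150/100 = 7635/16
Step 3: Increase by 5%: 7635/16 * 105/100 = 32067/64
Final result = 32067/64

32067/64


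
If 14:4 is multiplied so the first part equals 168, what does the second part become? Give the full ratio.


Original ratio: 14:4
First term target: 168
Scale factor = 168 / 14 = 12
Multiply second term: 4 * 12 = 48
Equivalent ratio = 168:48

168:48


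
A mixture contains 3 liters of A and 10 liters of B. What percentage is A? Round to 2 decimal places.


Volume of A = 3 L
Volume of B = 10 L
Total volume = 3 + 10 = 13 L
Percentage of A = (3/13) * 100
= 23.08%

23.08


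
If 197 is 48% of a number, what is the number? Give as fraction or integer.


Given: 197 is 48% of the whole
Set up: 197 = 48/100 * whole
whole = 197 * 100 / 48
whole = 19700 / 48
whole = 4925/12

4925/12


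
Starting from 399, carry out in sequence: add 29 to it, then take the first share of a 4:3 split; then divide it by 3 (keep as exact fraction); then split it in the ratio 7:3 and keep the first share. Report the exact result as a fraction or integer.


Start with 399.
Step 1: Add 29: 399+29=428; split 4:3 first = 428*4/7 = 1712/7
Step 2: Divide by 3: 1712/7 / 3 = 1712/21
Step 3: Split 7:3, first share = 1712/21 * 7/10 = 856/15
Final result = 856/15

856/15


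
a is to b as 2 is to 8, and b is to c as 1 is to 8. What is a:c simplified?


Given a:b = 2:8 and b:c = 1:8
Make b consistent. Multiply first ratio by 1: a:b = 2:8
Multiply second ratio by 8: b:c = 8:64
Now b = 8 in both, so a:b:c = 2:8:64
Therefore a:c = 2:64
Simplify by GCD: a:c = 1:32

1:32


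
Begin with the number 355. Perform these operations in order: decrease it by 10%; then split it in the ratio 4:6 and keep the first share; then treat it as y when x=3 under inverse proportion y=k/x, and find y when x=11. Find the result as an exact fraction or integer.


Start with 355.
Step 1: Decrease by 10%: 355 * 90/100 = 639/2
Step 2: Split 4:6, first share = 639/2 * 4/10 = 639/5
Step 3: Inverse prop: k = (639/5)*3; new y = k/11 = 639/5*3/11 = 1917/55
Final result = 1917/55

1917/55


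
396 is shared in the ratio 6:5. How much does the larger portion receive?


Total parts = 6 + 5 = 11
Value per part = 396 / 11 = 36
First share = 6 * 36 = 216
Second share = 5 * 36 = 180
Larger share = 216

216


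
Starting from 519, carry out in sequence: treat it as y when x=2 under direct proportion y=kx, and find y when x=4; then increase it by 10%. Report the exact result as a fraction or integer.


Start with 519.
Step 1: Direct prop: k = (519)/2; new y = k*4 = 519*4/2 = 1038
Step 2: Increase by 10%: 1038 * 110/100 = 5709/5
Final result = 5709/5

5709/5


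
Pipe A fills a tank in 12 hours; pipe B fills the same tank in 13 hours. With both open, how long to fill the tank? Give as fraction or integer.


Rate of A = 1/12 job per hour
Rate of B = 1/13 job per hour
Combined rate = 1/12 + 1/13
Find common denominator: (13 + 12)/(12*13) = 25/156
Combined rate = 25/156 job per hour
Time together = 1 / (25/156) = 156/25 hours

156/25


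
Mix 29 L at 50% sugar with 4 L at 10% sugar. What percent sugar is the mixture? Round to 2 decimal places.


Solute in mixture 1 = 50% of 29 L = 29*50/100 = 29/2 L
Solute in mixture 2 = 10% of 4 L = 4*10/100 = 2/5 L
Total solute = 29/2 + 2/5 = 149/10 L
Total volume = 29 + 4 = 33 L
Final concentration = 149/10/33 * 100 = 45.15%

45.15


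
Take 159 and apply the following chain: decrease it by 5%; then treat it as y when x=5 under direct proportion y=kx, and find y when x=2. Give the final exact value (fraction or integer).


Start with 159.
Step 1: Decrease by 5%: 159 * 95/100 = 3021/20
Step 2: Direct prop: k = (3021/20)/5; new y = k*2 = 3021/20*2/5 = 3021/50
Final result = 3021/50

3021/50


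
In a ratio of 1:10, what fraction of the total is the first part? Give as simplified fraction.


Total parts = 1 + 10 = 11
First part fraction = 1/11
Simplify: 1/11 = 1/11

1/11


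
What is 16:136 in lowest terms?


Find GCD(16, 136)
GCD = 8
Divide both by 8: 16/8 = 2, 136/8 = 17
Simplified ratio = 2:17

2:17


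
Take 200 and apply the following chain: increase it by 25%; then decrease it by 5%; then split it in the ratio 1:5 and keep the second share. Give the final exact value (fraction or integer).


Start with 200.
Step 1: Increase by 25%: 200 * 125/100 = 250
Step 2: Decrease by 5%: 250 * 95/100 = 475/2
Step 3: Split 1:5, second share = 475/2 * 5/6 = 2375/12
Final result = 2375/12

2375/12


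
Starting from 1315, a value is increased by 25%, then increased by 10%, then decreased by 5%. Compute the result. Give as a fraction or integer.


Start: 1315
Step 1: increase by 25% => multiply by 125/100
  1315 * 125/100 = 6575/4
Step 2: increase by 10% => multiply by 110/100
  6575/4 * 110/100 = 14465/8
Step 3: decrease by 5% => multiply by 95/100
  14465/8 * 95/100 = 54967/32
Final value = 54967/32

54967/32


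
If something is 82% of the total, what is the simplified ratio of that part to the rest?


Part = 82%, Remainder = 18%
Ratio = 82:18
GCD(82, 18) = 2
Simplify: 41:9 = 41:9

41:9


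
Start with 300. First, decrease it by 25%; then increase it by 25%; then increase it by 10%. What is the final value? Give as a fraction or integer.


Start with 300.
Step 1: Decrease by 25%: 300 * 75/100 = 225
Step 2: Increase by 25%: 225 * 125/100 = 1125/4
Step 3: Increase by 10%: 1125/4 * 110/100 = 2475/8
Final result = 2475/8

2475/8


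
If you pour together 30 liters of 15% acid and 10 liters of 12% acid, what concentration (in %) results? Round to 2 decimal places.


Solute in mixture 1 = 15% of 30 L = 30*15/100 = 9/2 L
Solute in mixture 2 = 12% of 10 L = 10*12/100 = 6/5 L
Total solute = 9/2 + 6/5 = 57/10 L
Total volume = 30 + 10 = 40 L
Final concentration = 57/10/40 * 100 = 14.25%

14.25


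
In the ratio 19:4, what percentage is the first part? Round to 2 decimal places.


Total parts = 19 + 4 = 23
First part fraction = 19/23
Percentage = (19/23) * 100
= 0.826087 * 100
= 82.61%

82.61


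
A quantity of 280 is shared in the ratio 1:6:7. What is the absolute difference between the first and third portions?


Total parts = 1 + 6 + 7 = 14
Value per part = 280 / 14 = 20
Shares: 1*20=20, 6*20=120, 7*20=140
First share = 20, third share = 140
Difference = |20 - 140| = 120

120


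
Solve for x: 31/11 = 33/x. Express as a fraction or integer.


Setting up: 31/11 = 33/x
Cross multiply: 31 * x = 11 * 33
31x = 363
x = 363/31
x = 363/31

363/31


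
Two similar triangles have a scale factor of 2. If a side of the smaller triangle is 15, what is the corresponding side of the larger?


Similar triangles have proportional sides
Scale factor = 2
Smaller side = 15
Corresponding larger side = 15 * 2
= 30

30


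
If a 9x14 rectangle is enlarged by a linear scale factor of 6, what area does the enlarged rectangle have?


Original dimensions: 9 x 14
Enlargement factor = 6
New width = 9 * 6 = 54
New height = 14 * 6 = 84
New area = 54 * 84 = 4536

4536


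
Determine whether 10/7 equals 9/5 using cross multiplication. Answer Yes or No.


Cross multiply to check 10/7 = 9/5
Left cross product: 10 * 5 = 50
Right cross product: 7 * 9 = 63
50 != 63
Not equal, so proportions differ => No

No


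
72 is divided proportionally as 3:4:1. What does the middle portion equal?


Ratio = 3:4:1
Total parts = 3 + 4 + 1 = 8
Value per part = 72 / 8 = 9
First share = 3 * 9 = 27
Middle share = 4 * 9 = 36
Third share = 1 * 9 = 9

36


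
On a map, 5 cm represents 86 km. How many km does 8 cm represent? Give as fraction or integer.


Map scale: 5 cm = 86 km
Measured distance on map = 8 cm
Set up proportion: 8 * 86 / 5
= 688 / 5
= 688/5 km

688/5


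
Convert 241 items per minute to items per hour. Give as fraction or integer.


Converting from per minute to per hour
Rate = 241 items per minute
Multiply by 60: 241 * 60
= 14460 items per hour

14460


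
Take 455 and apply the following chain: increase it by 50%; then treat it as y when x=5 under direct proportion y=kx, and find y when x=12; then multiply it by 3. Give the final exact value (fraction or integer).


Start with 455.
Step 1: Increase by 50%: 455 * 150/100 = 1365/2
Step 2: Direct prop: k = (1365/2)/5; new y = k*12 = 1365/2*12/5 = 1638
Step 3: Multiply by 3: 1638 * 3 = 4914
Final result = 4914

4914


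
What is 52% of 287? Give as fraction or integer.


Compute 52% of 287
Convert percentage: 52% = 52/100
Multiply: 287 * 52/100
= 14924/100
= 3731/25

3731/25


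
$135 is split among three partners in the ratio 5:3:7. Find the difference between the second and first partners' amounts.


Total parts = 5 + 3 + 7 = 15
Value per part = 135 / 15 = 9
Shares: 5*9=45, 3*9=27, 7*9=63
Second share = 27, first share = 45
Difference = |27 - 45| = 18

18


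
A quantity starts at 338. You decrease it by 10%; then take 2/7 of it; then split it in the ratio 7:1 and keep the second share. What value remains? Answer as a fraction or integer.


Start with 338.
Step 1: Decrease by 10%: 338 * 90/100 = 1521/5
Step 2: Take 2/7: 1521/5 * 2/7 = 3042/35
Step 3: Split 7:1, second share = 3042/35 * 1/8 = 1521/140
Final result = 1521/140

1521/140


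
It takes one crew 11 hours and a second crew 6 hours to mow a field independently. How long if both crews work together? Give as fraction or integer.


Rate of A = 1/11 job per hour
Rate of B = 1/6 job per hour
Combined rate = 1/11 + 1/6
Find common denominator: (6 + 11)/(11*6) = 17/66
Combined rate = 17/66 job per hour
Time together = 1 / (17/66) = 66/17 hours

66/17


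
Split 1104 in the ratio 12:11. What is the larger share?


Total parts = 12 + 11 = 23
Value per part = 1104 / 23 = 48
First share = 12 * 48 = 576
Second share = 11 * 48 = 528
Larger share = 576

576


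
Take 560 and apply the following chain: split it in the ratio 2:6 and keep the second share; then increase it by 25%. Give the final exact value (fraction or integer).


Start with 560.
Step 1: Split 2:6, second share = 560 * 6/8 = 420
Step 2: Increase by 25%: 420 * 125/100 = 525
Final result = 525

525


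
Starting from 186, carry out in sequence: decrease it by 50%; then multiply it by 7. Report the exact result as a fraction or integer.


Start with 186.
Step 1: Decrease by 50%: 186 * 50/100 = 93
Step 2: Multiply by 7: 93 * 7 = 651
Final result = 651

651


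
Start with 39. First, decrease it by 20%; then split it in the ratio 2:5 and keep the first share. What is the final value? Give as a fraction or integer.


Start with 39.
Step 1: Decrease by 20%: 39 * 80/100 = 156/5
Step 2: Split 2:5, first share = 156/5 * 2/7 = 312/35
Final result = 312/35

312/35


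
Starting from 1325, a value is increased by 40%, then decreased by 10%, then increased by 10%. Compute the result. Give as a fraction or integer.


Start: 1325
Step 1: increase by 40% => multiply by 140/100
  1325 * 140/100 = 1855
Step 2: decrease by 10% => multiply by 90/100
  1855 * 90/100 = 3339/2
Step 3: increase by 10% => multiply by 110/100
  3339/2 * 110/100 = 36729/20
Final value = 36729/20

36729/20


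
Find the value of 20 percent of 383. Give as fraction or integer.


Compute 20% of 383
Convert percentage: 20% = 20/100
Multiply: 383 * 20/100
= 7660/100
= 383/5

383/5


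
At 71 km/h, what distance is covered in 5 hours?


Using distance = speed * time
Speed = 71 km/h
Time = 5 hours
Distance = 71 * 5
= 355 km

355


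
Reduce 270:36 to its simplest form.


Find GCD(270, 36)
GCD = 18
Divide both by 18: 270/18 = 15, 36/18 = 2
Simplified ratio = 15:2

15:2


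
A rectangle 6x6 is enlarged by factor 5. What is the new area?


Original dimensions: 6 x 6
Enlargement factor = 5
New width = 6 * 5 = 30
New height = 6 * 5 = 30
New area = 30 * 30 = 900

900


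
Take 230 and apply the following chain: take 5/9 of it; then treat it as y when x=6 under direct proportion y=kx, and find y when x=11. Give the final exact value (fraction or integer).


Start with 230.
Step 1: Take 5/9: 230 * 5/9 = 1150/9
Step 2: Direct prop: k = (1150/9)/6; new y = k*11 = 1150/9*11/6 = 6325/27
Final result = 6325/27

6325/27


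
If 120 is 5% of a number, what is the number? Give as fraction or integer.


Given: 120 is 5% of the whole
Set up: 120 = 5/100 * whole
whole = 120 * 100 / 5
whole = 12000 / 5
whole = 2400

2400


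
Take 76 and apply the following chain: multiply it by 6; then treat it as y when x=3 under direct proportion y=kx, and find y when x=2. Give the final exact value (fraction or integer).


Start with 76.
Step 1: Multiply by 6: 76 * 6 = 456
Step 2: Direct prop: k = (456)/3; new y = k*2 = 456*2/3 = 304
Final result = 304

304


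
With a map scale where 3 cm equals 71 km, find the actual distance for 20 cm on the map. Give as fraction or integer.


Map scale: 3 cm = 71 km
Measured distance on map = 20 cm
Set up proportion: 20 * 71 / 3
= 1420 / 3
= 1420/3 km

1420/3


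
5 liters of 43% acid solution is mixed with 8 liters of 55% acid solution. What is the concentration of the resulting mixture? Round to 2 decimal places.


Solute in mixture 1 = 43% of 5 L = 5*43/100 = 43/20 L
Solute in mixture 2 = 55% of 8 L = 8*55/100 = 22/5 L
Total solute = 43/20 + 22/5 = 131/20 L
Total volume = 5 + 8 = 13 L
Final concentration = 131/20/13 * 100 = 50.38%

50.38


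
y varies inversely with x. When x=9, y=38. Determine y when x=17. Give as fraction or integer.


Inverse proportion: y = k/x
Find k: k = 9 * 38 = 342
Compute y at x=17: y = 342/17
y = 342/17

342/17


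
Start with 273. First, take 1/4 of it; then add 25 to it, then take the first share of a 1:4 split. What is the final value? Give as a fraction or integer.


Start with 273.
Step 1: Take 1/4: 273 * 1/4 = 273/4
Step 2: Add 25: 273/4+25=373/4; split 1:4 first = 373/4*1/5 = 373/20
Final result = 373/20

373/20


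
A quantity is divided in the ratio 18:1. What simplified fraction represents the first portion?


Total parts = 18 + 1 = 19
First part fraction = 18/19
Simplify: 18/19 = 18/19

18/19


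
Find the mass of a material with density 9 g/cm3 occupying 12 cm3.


Using mass = density * volume
Density = 9 g/cm3
Volume = 12 cm3
Mass = 9 * 12
= 108 g

108


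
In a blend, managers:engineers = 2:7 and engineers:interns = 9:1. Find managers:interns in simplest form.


Given a:b = 2:7 and b:c = 9:1
Make b consistent. Multiply first ratio by 9: a:b = 18:63
Multiply second ratio by 7: b:c = 63:7
Now b = 63 in both, so a:b:c = 18:63:7
Therefore a:c = 18:7
Simplify by GCD: a:c = 18:7

18:7


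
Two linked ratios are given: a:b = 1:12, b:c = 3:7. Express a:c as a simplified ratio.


Given a:b = 1:12 and b:c = 3:7
Make b consistent. Multiply first ratio by 3: a:b = 3:36
Multiply second ratio by 12: b:c = 36:84
Now b = 36 in both, so a:b:c = 3:36:84
Therefore a:c = 3:84
Simplify by GCD: a:c = 1:28

1:28


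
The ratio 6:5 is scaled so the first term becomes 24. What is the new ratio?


Original ratio: 6:5
First term target: 24
Scale factor = 24 / 6 = 4
Multiply second term: 5 * 4 = 20
Equivalent ratio = 24:20

24:20


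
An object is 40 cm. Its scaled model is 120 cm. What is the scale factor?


Original length = 40 cm
Scaled length = 120 cm
Scale factor = 120 / 40
= 3

3


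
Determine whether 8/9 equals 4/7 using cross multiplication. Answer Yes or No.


Cross multiply to check 8/9 = 4/7
Left cross product: 8 * 7 = 56
Right cross product: 9 * 4 = 36
56 != 36
Not equal, so proportions differ => No

No


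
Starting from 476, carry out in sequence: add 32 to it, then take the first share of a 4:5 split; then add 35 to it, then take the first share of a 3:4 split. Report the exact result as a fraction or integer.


Start with 476.
Step 1: Add 32: 476+32=508; split 4:5 first = 508*4/9 = 2032/9
Step 2: Add 35: 2032/9+35=2347/9; split 3:4 first = 2347/9*3/7 = 2347/21
Final result = 2347/21

2347/21


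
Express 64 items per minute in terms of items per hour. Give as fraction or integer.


Converting from per minute to per hour
Rate = 64 items per minute
Multiply by 60: 64 * 60
= 3840 items per hour

3840


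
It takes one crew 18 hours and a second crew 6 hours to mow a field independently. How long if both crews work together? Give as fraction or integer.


Rate of A = 1/18 job per hour
Rate of B = 1/6 job per hour
Combined rate = 1/18 + 1/6
Find common denominator: (6 + 18)/(18*6) = 24/108
Combined rate = 2/9 job per hour
Time together = 1 / (2/9) = 9/2 hours

9/2


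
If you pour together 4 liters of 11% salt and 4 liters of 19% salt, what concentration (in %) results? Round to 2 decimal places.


Solute in mixture 1 = 11% of 4 L = 4*11/100 = 11/25 L
Solute in mixture 2 = 19% of 4 L = 4*19/100 = 19/25 L
Total solute = 11/25 + 19/25 = 6/5 L
Total volume = 4 + 4 = 8 L
Final concentration = 6/5/8 * 100 = 15.00%

15.00


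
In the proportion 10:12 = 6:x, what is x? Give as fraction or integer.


Setting up: 10/12 = 6/x
Cross multiply: 10 * x = 12 * 6
10x = 72
x = 72/10
x = 36/5

36/5


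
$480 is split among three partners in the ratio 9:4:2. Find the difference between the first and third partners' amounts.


Total parts = 9 + 4 + 2 = 15
Value per part = 480 / 15 = 32
Shares: 9*32=288, 4*32=128, 2*32=64
First share = 288, third share = 64
Difference = |288 - 64| = 224

224


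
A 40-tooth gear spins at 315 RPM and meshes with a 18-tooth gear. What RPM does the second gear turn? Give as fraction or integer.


Gear ratio: teeth_A * RPM_A = teeth_B * RPM_B
40 * 315 = 18 * RPM_B
12600 = 18 * RPM_B
RPM_B = 12600 / 18
RPM_B = 700

700


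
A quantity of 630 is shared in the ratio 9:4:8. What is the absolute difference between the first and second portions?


Total parts = 9 + 4 + 8 = 21
Value per part = 630 / 21 = 30
Shares: 9*30=270, 4*30=120, 8*30=240
First share = 270, second share = 120
Difference = |270 - 120| = 150

150


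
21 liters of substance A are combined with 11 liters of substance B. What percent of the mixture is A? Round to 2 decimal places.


Volume of A = 21 L
Volume of B = 11 L
Total volume = 21 + 11 = 32 L
Percentage of A = (21/32) * 100
= 65.63%

65.63


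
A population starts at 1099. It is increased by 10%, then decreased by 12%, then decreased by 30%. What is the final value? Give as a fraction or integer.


Start: 1099
Step 1: increase by 10% => multiply by 110/100
  1099 * 110/100 = 12089/10
Step 2: decrease by 12% => multiply by 88/100
  12089/10 * 88/100 = 132979/125
Step 3: decrease by 30% => multiply by 70/100
  132979/125 * 70/100 = 930853/1250
Final value = 930853/1250

930853/1250


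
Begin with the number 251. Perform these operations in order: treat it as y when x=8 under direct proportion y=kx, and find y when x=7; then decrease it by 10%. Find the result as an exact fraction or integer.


Start with 251.
Step 1: Direct prop: k = (251)/8; new y = k*7 = 251*7/8 = 1757/8
Step 2: Decrease by 10%: 1757/8 * 90/100 = 15813/80
Final result = 15813/80

15813/80


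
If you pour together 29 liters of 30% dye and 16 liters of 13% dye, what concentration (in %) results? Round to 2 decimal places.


Solute in mixture 1 = 30% of 29 L = 29*30/100 = 87/10 L
Solute in mixture 2 = 13% of 16 L = 16*13/100 = 52/25 L
Total solute = 87/10 + 52/25 = 539/50 L
Total volume = 29 + 16 = 45 L
Final concentration = 539/50/45 * 100 = 23.96%

23.96


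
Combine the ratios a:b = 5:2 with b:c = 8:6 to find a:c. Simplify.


Given a:b = 5:2 and b:c = 8:6
Make b consistent. Multiply first ratio by 8: a:b = 40:16
Multiply second ratio by 2: b:c = 16:12
Now b = 16 in both, so a:b:c = 40:16:12
Therefore a:c = 40:12
Simplify by GCD: a:c = 10:3

10:3


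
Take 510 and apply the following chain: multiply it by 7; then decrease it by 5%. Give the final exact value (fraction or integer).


Start with 510.
Step 1: Multiply by 7: 510 * 7 = 3570
Step 2: Decrease by 5%: 3570 * 95/100 = 6783/2
Final result = 6783/2

6783/2


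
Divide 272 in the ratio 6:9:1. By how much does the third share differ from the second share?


Total parts = 6 + 9 + 1 = 16
Value per part = 272 / 16 = 17
Shares: 6*17=102, 9*17=153, 1*17=17
Third share = 17, second share = 153
Difference = |17 - 153| = 136

136


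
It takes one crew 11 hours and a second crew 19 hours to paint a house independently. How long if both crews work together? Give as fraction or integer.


Rate of A = 1/11 job per hour
Rate of B = 1/19 job per hour
Combined rate = 1/11 + 1/19
Find common denominator: (19 + 11)/(11*19) = 30/209
Combined rate = 30/209 job per hour
Time together = 1 / (30/209) = 209/30 hours

209/30


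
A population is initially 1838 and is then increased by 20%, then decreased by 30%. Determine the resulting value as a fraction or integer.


Start: 1838
Step 1: increase by 20% => multiply by 120/100
  1838 * 120/100 = 11028/5
Step 2: decrease by 30% => multiply by 70/100
  11028/5 * 70/100 = 38598/25
Final value = 38598/25

38598/25


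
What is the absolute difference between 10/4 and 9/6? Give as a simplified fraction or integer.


Simplify: 10/4 = 5/2 and 9/6 = 3/2
Find common denominator: LCD = 2
Convert: 5/2 and 3/2
Difference = |5 - 3|/2 = 2/2
Simplified = 1

1


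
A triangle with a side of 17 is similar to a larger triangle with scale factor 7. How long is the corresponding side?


Similar triangles have proportional sides
Scale factor = 7
Smaller side = 17
Corresponding larger side = 17 * 7
= 119

119


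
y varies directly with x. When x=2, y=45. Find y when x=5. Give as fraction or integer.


Direct proportion: y = kx
Find k: k = 45/2 = 45/2
Compute y at x=5: y = 45/2 * 5
y = 225/2

225/2


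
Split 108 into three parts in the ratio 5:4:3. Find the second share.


Ratio = 5:4:3
Total parts = 5 + 4 + 3 = 12
Value per part = 108 / 12 = 9
First share = 5 * 9 = 45
Middle share = 4 * 9 = 36
Third share = 3 * 9 = 27

36


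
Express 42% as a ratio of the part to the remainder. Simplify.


Part = 42%, Remainder = 58%
Ratio = 42:58
GCD(42, 58) = 2
Simplify: 21:29 = 21:29

21:29


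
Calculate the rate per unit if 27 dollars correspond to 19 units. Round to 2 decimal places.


Total dollars = 27
Number of units = 19
Unit rate = 27 / 19
= 1.42 dollars per unit

1.42


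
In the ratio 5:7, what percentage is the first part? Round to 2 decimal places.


Total parts = 5 + 7 = 12
First part fraction = 5/12
Percentage = (5/12) * 100
= 0.416667 * 100
= 41.67%

41.67


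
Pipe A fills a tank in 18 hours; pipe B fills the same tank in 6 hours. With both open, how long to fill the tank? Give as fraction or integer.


Rate of A = 1/18 job per hour
Rate of B = 1/6 job per hour
Combined rate = 1/18 + 1/6
Find common denominator: (6 + 18)/(18*6) = 24/108
Combined rate = 2/9 job per hour
Time together = 1 / (2/9) = 9/2 hours

9/2


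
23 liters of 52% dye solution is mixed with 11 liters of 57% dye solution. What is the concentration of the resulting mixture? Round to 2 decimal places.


Solute in mixture 1 = 52% of 23 L = 23*52/100 = 299/25 L
Solute in mixture 2 = 57% of 11 L = 11*57/100 = 627/100 L
Total solute = 299/25 + 627/100 = 1823/100 L
Total volume = 23 + 11 = 34 L
Final concentration = 1823/100/34 * 100 = 53.62%

53.62


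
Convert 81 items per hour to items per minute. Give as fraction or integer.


Converting from per hour to per minute
Rate = 81 items per hour
Divide by 60: 81/60
= 27/20 items per minute

27/20


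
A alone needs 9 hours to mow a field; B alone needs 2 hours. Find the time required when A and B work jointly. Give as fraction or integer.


Rate of A = 1/9 job per hour
Rate of B = 1/2 job per hour
Combined rate = 1/9 + 1/2
Find common denominator: (2 + 9)/(9*2) = 11/18
Combined rate = 11/18 job per hour
Time together = 1 / (11/18) = 18/11 hours

18/11


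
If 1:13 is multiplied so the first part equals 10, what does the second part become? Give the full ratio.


Original ratio: 1:13
First term target: 10
Scale factor = 10 / 1 = 10
Multiply second term: 13 * 10 = 130
Equivalent ratio = 10:130

10:130


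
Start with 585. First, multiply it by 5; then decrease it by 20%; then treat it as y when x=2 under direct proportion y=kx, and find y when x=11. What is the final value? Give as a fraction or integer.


Start with 585.
Step 1: Multiply by 5: 585 * 5 = 2925
Step 2: Decrease by 20%: 2925 * 80/100 = 2340
Step 3: Direct prop: k = (2340)/2; new y = k*11 = 2340*11/2 = 12870
Final result = 12870

12870
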